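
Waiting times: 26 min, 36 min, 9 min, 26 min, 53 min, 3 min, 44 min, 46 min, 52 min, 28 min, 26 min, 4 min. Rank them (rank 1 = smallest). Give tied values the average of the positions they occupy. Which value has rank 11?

52

Sorted (ascending): 3, 4, 9, 26, 26, 26, 28, 36, 44, 46, 52, 53
The 3 values of 26 occupy positions 4–6 → average rank 5.
Rank 11 → value 52.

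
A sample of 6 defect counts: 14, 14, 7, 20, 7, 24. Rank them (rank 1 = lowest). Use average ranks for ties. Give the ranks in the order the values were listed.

Sorted (ascending): 7, 7, 14, 14, 20, 24
The 2 values of 7 occupy positions 1–2 → average rank (1+2)/2 = 1.5.
The 2 values of 14 occupy positions 3–4 → average rank (3+4)/2 = 3.5.

3.5, 3.5, 1.5, 5, 1.5, 6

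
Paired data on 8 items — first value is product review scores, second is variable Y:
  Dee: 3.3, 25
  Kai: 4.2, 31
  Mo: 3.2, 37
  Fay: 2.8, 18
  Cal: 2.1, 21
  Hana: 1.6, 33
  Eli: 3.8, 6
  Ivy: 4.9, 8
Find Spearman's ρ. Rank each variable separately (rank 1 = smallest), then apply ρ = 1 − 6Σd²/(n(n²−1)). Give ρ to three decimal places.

-0.405

Ranks of variable 1: 5, 7, 4, 3, 2, 1, 6, 8
Ranks of variable 2: 5, 6, 8, 3, 4, 7, 1, 2
d = r₁ − r₂: 0, 1, -4, 0, -2, -6, 5, 6
d²: 0, 1, 16, 0, 4, 36, 25, 36; Σd² = 118
ρ = 1 − 6·118/(8·63) = 1 − 708/504 = -0.405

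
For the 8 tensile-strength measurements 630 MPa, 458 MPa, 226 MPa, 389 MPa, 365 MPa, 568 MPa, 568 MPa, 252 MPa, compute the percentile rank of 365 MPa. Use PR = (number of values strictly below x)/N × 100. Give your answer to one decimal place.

25.0

N = 8.
Strictly below 365: 2. Equal to 365: 1.
PR = 2/8 × 100 = 25.0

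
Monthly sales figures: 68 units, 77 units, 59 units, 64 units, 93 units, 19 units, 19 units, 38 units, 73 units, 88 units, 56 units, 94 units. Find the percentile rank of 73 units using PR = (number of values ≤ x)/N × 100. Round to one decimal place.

N = 12.
Strictly below 73: 7. Equal to 73: 1.
PR = 8/12 × 100 = 66.7

66.7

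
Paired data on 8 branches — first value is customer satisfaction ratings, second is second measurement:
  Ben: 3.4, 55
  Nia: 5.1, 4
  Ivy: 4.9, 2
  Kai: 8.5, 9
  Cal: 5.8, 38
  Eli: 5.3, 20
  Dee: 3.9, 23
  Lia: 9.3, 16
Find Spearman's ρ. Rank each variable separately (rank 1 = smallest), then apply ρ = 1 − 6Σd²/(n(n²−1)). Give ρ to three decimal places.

-0.262

Ranks of variable 1: 1, 4, 3, 7, 6, 5, 2, 8
Ranks of variable 2: 8, 2, 1, 3, 7, 5, 6, 4
d = r₁ − r₂: -7, 2, 2, 4, -1, 0, -4, 4
d²: 49, 4, 4, 16, 1, 0, 16, 16; Σd² = 106
ρ = 1 − 6·106/(8·63) = 1 − 636/504 = -0.262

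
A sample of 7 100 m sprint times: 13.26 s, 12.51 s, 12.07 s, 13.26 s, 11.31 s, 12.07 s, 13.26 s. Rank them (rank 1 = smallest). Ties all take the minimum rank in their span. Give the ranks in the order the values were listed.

Sorted (ascending): 11.31, 12.07, 12.07, 12.51, 13.26, 13.26, 13.26
The 2 values of 12.07 occupy positions 2–3 → each gets rank 2.
The 3 values of 13.26 occupy positions 5–7 → each gets rank 5.

5, 4, 2, 5, 1, 2, 5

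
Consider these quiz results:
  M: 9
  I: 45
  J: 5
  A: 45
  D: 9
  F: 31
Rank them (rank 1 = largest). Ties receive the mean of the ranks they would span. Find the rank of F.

Sorted (descending): 45, 45, 31, 9, 9, 5
The 2 values of 45 occupy positions 1–2 → average rank (1+2)/2 = 1.5.
The 2 values of 9 occupy positions 4–5 → average rank (4+5)/2 = 4.5.
F has value 31 → rank 3.

3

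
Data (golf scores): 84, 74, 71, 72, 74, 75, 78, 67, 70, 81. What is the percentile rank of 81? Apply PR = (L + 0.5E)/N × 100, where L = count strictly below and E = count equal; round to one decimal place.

85.0

N = 10.
Strictly below 81: 8. Equal to 81: 1.
PR = (8 + 0.5·1)/10 × 100 = 85.0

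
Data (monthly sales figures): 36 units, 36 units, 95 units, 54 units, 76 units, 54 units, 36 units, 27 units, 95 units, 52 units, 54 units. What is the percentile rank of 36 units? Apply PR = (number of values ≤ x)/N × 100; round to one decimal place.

36.4

N = 11.
Strictly below 36: 1. Equal to 36: 3.
PR = 4/11 × 100 = 36.4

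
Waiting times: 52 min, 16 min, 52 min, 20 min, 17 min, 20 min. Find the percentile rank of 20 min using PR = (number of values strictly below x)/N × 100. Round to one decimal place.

N = 6.
Strictly below 20: 2. Equal to 20: 2.
PR = 2/6 × 100 = 33.3

33.3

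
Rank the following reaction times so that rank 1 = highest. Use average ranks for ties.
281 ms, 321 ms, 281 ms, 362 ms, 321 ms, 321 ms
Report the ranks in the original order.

Sorted (descending): 362, 321, 321, 321, 281, 281
The 3 values of 321 occupy positions 2–4 → average rank 3.
The 2 values of 281 occupy positions 5–6 → average rank (5+6)/2 = 5.5.

5.5, 3, 5.5, 1, 3, 3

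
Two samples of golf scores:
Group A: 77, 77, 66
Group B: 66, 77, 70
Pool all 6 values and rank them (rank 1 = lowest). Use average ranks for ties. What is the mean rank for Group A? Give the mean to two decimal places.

3.83

Sorted (ascending): 66, 66, 70, 77, 77, 77
The 2 values of 66 occupy positions 1–2 → average rank (1+2)/2 = 1.5.
The 3 values of 77 occupy positions 4–6 → average rank 5.
Group A values → pooled ranks: 77→5, 77→5, 66→1.5
Mean rank = (5 + 5 + 1.5) / 3 = 3.83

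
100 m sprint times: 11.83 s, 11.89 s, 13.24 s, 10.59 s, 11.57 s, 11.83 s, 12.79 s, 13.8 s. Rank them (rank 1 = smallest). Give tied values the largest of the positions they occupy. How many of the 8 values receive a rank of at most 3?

2

Sorted (ascending): 10.59, 11.57, 11.83, 11.83, 11.89, 12.79, 13.24, 13.8
The 2 values of 11.83 occupy positions 3–4 → each gets rank 4.
Ranks ≤ 3: {1, 2} → 2 values.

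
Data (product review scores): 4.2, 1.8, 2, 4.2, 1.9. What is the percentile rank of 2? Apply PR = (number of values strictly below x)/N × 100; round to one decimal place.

40.0

N = 5.
Strictly below 2: 2. Equal to 2: 1.
PR = 2/5 × 100 = 40.0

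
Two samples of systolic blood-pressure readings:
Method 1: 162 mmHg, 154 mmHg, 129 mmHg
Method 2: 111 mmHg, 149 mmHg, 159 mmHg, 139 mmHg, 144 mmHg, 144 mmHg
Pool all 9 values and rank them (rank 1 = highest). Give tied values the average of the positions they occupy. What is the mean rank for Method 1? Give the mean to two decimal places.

Sorted (descending): 162, 159, 154, 149, 144, 144, 139, 129, 111
The 2 values of 144 occupy positions 5–6 → average rank (5+6)/2 = 5.5.
Method 1 values → pooled ranks: 162→1, 154→3, 129→8
Mean rank = (1 + 3 + 8) / 3 = 4.00

4.00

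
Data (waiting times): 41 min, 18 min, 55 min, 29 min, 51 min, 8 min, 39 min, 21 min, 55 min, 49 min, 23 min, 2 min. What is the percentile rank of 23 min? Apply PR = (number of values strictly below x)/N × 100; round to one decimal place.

33.3

N = 12.
Strictly below 23: 4. Equal to 23: 1.
PR = 4/12 × 100 = 33.3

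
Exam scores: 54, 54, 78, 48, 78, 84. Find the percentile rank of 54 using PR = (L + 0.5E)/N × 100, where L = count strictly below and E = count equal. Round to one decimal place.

33.3

N = 6.
Strictly below 54: 1. Equal to 54: 2.
PR = (1 + 0.5·2)/6 × 100 = 33.3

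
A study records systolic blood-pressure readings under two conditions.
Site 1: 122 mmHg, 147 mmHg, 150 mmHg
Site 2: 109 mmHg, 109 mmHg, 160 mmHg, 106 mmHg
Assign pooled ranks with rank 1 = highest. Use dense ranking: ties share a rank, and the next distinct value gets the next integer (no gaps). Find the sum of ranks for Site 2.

Sorted (descending): 160, 150, 147, 122, 109, 109, 106
The 2 values of 109 share dense rank 5.
Remaining distinct values take the next consecutive integers.
Site 2 values → pooled ranks: 109→5, 109→5, 160→1, 106→6
Rank sum = 5 + 5 + 1 + 6 = 17

17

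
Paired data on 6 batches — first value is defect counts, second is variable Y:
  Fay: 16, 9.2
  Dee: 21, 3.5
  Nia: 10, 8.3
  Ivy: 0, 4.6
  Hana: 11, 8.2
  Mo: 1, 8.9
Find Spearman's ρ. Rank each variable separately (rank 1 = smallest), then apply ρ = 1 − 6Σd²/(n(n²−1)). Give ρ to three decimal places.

-0.086

Ranks of variable 1: 5, 6, 3, 1, 4, 2
Ranks of variable 2: 6, 1, 4, 2, 3, 5
d = r₁ − r₂: -1, 5, -1, -1, 1, -3
d²: 1, 25, 1, 1, 1, 9; Σd² = 38
ρ = 1 − 6·38/(6·35) = 1 − 228/210 = -0.086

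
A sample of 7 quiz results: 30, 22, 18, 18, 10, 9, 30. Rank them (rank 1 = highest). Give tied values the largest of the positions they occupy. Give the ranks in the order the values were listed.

Sorted (descending): 30, 30, 22, 18, 18, 10, 9
The 2 values of 30 occupy positions 1–2 → each gets rank 2.
The 2 values of 18 occupy positions 4–5 → each gets rank 5.

2, 3, 5, 5, 6, 7, 2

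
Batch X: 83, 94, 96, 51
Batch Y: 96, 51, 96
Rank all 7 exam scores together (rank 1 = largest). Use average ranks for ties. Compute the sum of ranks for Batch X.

17.5

Sorted (descending): 96, 96, 96, 94, 83, 51, 51
The 3 values of 96 occupy positions 1–3 → average rank 2.
The 2 values of 51 occupy positions 6–7 → average rank (6+7)/2 = 6.5.
Batch X values → pooled ranks: 83→5, 94→4, 96→2, 51→6.5
Rank sum = 5 + 4 + 2 + 6.5 = 17.5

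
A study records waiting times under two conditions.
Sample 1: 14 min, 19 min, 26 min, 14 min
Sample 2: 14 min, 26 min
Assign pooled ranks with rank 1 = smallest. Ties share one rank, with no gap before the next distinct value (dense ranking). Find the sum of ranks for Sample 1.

Sorted (ascending): 14, 14, 14, 19, 26, 26
The 3 values of 14 share dense rank 1.
The 2 values of 26 share dense rank 3.
Remaining distinct values take the next consecutive integers.
Sample 1 values → pooled ranks: 14→1, 19→2, 26→3, 14→1
Rank sum = 1 + 2 + 3 + 1 = 7

7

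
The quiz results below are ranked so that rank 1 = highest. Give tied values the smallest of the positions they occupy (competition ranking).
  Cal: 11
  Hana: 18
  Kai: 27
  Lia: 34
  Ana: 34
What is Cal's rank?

5

Sorted (descending): 34, 34, 27, 18, 11
The 2 values of 34 occupy positions 1–2 → each gets rank 1.
Cal has value 11 → rank 5.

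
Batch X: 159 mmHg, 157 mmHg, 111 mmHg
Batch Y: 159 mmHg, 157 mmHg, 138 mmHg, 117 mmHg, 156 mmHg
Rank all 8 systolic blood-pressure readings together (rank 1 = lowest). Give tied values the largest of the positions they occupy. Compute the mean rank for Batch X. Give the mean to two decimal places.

Sorted (ascending): 111, 117, 138, 156, 157, 157, 159, 159
The 2 values of 157 occupy positions 5–6 → each gets rank 6.
The 2 values of 159 occupy positions 7–8 → each gets rank 8.
Batch X values → pooled ranks: 159→8, 157→6, 111→1
Mean rank = (8 + 6 + 1) / 3 = 5.00

5.00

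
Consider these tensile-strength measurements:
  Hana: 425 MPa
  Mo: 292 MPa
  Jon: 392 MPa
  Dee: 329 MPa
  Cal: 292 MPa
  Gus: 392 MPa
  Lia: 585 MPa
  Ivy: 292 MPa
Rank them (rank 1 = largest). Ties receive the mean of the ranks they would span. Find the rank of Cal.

Sorted (descending): 585, 425, 392, 392, 329, 292, 292, 292
The 2 values of 392 occupy positions 3–4 → average rank (3+4)/2 = 3.5.
The 3 values of 292 occupy positions 6–8 → average rank 7.
Cal has value 292 MPa → rank 7.

7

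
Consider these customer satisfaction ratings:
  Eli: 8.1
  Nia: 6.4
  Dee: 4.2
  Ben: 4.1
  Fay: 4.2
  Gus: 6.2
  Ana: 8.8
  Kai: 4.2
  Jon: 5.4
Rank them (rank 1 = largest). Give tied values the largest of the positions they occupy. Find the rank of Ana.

1

Sorted (descending): 8.8, 8.1, 6.4, 6.2, 5.4, 4.2, 4.2, 4.2, 4.1
The 3 values of 4.2 occupy positions 6–8 → each gets rank 8.
Ana has value 8.8 → rank 1.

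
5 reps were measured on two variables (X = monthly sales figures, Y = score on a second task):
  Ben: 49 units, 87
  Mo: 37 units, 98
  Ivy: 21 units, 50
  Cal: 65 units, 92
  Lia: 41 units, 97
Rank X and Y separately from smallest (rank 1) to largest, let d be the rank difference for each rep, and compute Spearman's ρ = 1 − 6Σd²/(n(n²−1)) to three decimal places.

Ranks of variable 1: 4, 2, 1, 5, 3
Ranks of variable 2: 2, 5, 1, 3, 4
d = r₁ − r₂: 2, -3, 0, 2, -1
d²: 4, 9, 0, 4, 1; Σd² = 18
ρ = 1 − 6·18/(5·24) = 1 − 108/120 = 0.100

0.100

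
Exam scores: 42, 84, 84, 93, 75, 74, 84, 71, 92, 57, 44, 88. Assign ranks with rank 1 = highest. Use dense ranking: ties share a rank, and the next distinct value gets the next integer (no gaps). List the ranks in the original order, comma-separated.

10, 4, 4, 1, 5, 6, 4, 7, 2, 8, 9, 3

Sorted (descending): 93, 92, 88, 84, 84, 84, 75, 74, 71, 57, 44, 42
The 3 values of 84 share dense rank 4.
Remaining distinct values take the next consecutive integers.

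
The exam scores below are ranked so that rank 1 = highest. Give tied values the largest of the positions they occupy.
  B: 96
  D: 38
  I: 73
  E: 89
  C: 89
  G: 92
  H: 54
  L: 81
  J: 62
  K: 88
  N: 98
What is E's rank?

5

Sorted (descending): 98, 96, 92, 89, 89, 88, 81, 73, 62, 54, 38
The 2 values of 89 occupy positions 4–5 → each gets rank 5.
E has value 89 → rank 5.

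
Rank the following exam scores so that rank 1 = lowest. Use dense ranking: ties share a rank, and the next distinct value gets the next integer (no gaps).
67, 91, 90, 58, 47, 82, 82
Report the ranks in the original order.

Sorted (ascending): 47, 58, 67, 82, 82, 90, 91
The 2 values of 82 share dense rank 4.
Remaining distinct values take the next consecutive integers.

3, 6, 5, 2, 1, 4, 4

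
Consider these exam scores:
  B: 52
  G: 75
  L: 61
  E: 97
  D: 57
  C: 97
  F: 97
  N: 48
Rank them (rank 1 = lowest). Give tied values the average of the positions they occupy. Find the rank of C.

7

Sorted (ascending): 48, 52, 57, 61, 75, 97, 97, 97
The 3 values of 97 occupy positions 6–8 → average rank 7.
C has value 97 → rank 7.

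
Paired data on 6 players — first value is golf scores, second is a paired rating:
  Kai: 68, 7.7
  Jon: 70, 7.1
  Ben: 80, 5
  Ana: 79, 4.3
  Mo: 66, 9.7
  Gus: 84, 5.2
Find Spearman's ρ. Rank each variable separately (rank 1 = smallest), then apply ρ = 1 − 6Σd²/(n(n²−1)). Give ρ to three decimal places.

Ranks of variable 1: 2, 3, 5, 4, 1, 6
Ranks of variable 2: 5, 4, 2, 1, 6, 3
d = r₁ − r₂: -3, -1, 3, 3, -5, 3
d²: 9, 1, 9, 9, 25, 9; Σd² = 62
ρ = 1 − 6·62/(6·35) = 1 − 372/210 = -0.771

-0.771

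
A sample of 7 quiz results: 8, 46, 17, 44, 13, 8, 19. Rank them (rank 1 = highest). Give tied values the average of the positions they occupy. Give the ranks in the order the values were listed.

6.5, 1, 4, 2, 5, 6.5, 3

Sorted (descending): 46, 44, 19, 17, 13, 8, 8
The 2 values of 8 occupy positions 6–7 → average rank (6+7)/2 = 6.5.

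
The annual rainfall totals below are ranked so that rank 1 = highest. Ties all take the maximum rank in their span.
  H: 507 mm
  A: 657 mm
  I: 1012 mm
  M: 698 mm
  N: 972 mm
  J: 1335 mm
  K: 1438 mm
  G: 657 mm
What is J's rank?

2

Sorted (descending): 1438, 1335, 1012, 972, 698, 657, 657, 507
The 2 values of 657 occupy positions 6–7 → each gets rank 7.
J has value 1335 mm → rank 2.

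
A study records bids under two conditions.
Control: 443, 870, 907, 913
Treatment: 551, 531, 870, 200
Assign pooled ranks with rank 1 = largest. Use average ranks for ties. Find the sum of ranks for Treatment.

22.5

Sorted (descending): 913, 907, 870, 870, 551, 531, 443, 200
The 2 values of 870 occupy positions 3–4 → average rank (3+4)/2 = 3.5.
Treatment values → pooled ranks: 551→5, 531→6, 870→3.5, 200→8
Rank sum = 5 + 6 + 3.5 + 8 = 22.5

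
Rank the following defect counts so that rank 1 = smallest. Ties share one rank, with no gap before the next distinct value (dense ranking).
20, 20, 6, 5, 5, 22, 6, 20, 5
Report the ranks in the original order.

3, 3, 2, 1, 1, 4, 2, 3, 1

Sorted (ascending): 5, 5, 5, 6, 6, 20, 20, 20, 22
The 3 values of 5 share dense rank 1.
The 2 values of 6 share dense rank 2.
The 3 values of 20 share dense rank 3.
Remaining distinct values take the next consecutive integers.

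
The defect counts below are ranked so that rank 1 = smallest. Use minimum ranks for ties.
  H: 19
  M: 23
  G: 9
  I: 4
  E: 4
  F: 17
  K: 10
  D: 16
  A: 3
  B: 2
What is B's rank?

1

Sorted (ascending): 2, 3, 4, 4, 9, 10, 16, 17, 19, 23
The 2 values of 4 occupy positions 3–4 → each gets rank 3.
B has value 2 → rank 1.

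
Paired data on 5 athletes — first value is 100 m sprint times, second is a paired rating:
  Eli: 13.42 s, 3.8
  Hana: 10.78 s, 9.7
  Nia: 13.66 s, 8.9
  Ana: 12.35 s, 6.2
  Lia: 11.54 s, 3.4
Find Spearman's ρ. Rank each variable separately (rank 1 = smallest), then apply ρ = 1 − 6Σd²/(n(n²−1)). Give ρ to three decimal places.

-0.100

Ranks of variable 1: 4, 1, 5, 3, 2
Ranks of variable 2: 2, 5, 4, 3, 1
d = r₁ − r₂: 2, -4, 1, 0, 1
d²: 4, 16, 1, 0, 1; Σd² = 22
ρ = 1 − 6·22/(5·24) = 1 − 132/120 = -0.100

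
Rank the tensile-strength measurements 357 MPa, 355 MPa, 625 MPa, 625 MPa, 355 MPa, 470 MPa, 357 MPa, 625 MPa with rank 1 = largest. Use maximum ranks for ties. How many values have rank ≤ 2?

Sorted (descending): 625, 625, 625, 470, 357, 357, 355, 355
The 3 values of 625 occupy positions 1–3 → each gets rank 3.
The 2 values of 357 occupy positions 5–6 → each gets rank 6.
The 2 values of 355 occupy positions 7–8 → each gets rank 8.
Ranks ≤ 2: {} → 0 values.

0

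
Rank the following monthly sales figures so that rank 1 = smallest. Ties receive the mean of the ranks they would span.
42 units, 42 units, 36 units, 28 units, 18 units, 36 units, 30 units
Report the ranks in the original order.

6.5, 6.5, 4.5, 2, 1, 4.5, 3

Sorted (ascending): 18, 28, 30, 36, 36, 42, 42
The 2 values of 36 occupy positions 4–5 → average rank (4+5)/2 = 4.5.
The 2 values of 42 occupy positions 6–7 → average rank (6+7)/2 = 6.5.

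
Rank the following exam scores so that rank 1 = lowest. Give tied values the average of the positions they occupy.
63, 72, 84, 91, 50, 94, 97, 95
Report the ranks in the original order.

2, 3, 4, 5, 1, 6, 8, 7

Sorted (ascending): 50, 63, 72, 84, 91, 94, 95, 97
No ties — each value takes its position as its rank.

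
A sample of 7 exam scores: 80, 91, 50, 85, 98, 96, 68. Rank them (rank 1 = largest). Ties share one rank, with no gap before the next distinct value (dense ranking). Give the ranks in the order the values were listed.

Sorted (descending): 98, 96, 91, 85, 80, 68, 50
No ties — each value takes its position as its rank.

5, 3, 7, 4, 1, 2, 6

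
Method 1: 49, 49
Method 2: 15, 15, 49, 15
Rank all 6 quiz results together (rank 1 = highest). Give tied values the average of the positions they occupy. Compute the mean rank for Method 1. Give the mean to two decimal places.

Sorted (descending): 49, 49, 49, 15, 15, 15
The 3 values of 49 occupy positions 1–3 → average rank 2.
The 3 values of 15 occupy positions 4–6 → average rank 5.
Method 1 values → pooled ranks: 49→2, 49→2
Mean rank = (2 + 2) / 2 = 2.00

2.00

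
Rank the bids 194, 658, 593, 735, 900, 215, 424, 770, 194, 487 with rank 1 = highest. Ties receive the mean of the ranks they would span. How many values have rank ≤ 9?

Sorted (descending): 900, 770, 735, 658, 593, 487, 424, 215, 194, 194
The 2 values of 194 occupy positions 9–10 → average rank (9+10)/2 = 9.5.
Ranks ≤ 9: {1, 2, 3, 4, 5, 6, 7, 8} → 8 values.

8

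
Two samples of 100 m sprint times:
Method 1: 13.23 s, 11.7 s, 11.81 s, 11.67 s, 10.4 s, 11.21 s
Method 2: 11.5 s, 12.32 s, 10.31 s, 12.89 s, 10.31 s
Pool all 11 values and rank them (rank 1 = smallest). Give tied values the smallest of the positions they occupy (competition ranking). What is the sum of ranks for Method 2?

26

Sorted (ascending): 10.31, 10.31, 10.4, 11.21, 11.5, 11.67, 11.7, 11.81, 12.32, 12.89, 13.23
The 2 values of 10.31 occupy positions 1–2 → each gets rank 1.
Method 2 values → pooled ranks: 11.5→5, 12.32→9, 10.31→1, 12.89→10, 10.31→1
Rank sum = 5 + 9 + 1 + 10 + 1 = 26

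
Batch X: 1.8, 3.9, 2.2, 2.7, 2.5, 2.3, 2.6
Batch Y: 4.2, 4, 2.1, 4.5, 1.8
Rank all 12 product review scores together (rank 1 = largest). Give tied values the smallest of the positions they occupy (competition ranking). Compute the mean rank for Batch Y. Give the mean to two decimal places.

5.40

Sorted (descending): 4.5, 4.2, 4, 3.9, 2.7, 2.6, 2.5, 2.3, 2.2, 2.1, 1.8, 1.8
The 2 values of 1.8 occupy positions 11–12 → each gets rank 11.
Batch Y values → pooled ranks: 4.2→2, 4→3, 2.1→10, 4.5→1, 1.8→11
Mean rank = (2 + 3 + 10 + 1 + 11) / 5 = 5.40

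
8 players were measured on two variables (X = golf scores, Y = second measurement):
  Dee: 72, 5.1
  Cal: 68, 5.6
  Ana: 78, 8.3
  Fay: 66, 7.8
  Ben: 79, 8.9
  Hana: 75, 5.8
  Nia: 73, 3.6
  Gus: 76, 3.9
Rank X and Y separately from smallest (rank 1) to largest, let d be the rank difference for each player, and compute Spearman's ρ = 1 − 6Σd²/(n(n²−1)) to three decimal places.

Ranks of variable 1: 3, 2, 7, 1, 8, 5, 4, 6
Ranks of variable 2: 3, 4, 7, 6, 8, 5, 1, 2
d = r₁ − r₂: 0, -2, 0, -5, 0, 0, 3, 4
d²: 0, 4, 0, 25, 0, 0, 9, 16; Σd² = 54
ρ = 1 − 6·54/(8·63) = 1 − 324/504 = 0.357

0.357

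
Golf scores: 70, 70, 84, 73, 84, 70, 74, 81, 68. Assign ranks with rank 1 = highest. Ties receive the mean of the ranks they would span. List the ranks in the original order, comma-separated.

Sorted (descending): 84, 84, 81, 74, 73, 70, 70, 70, 68
The 2 values of 84 occupy positions 1–2 → average rank (1+2)/2 = 1.5.
The 3 values of 70 occupy positions 6–8 → average rank 7.

7, 7, 1.5, 5, 1.5, 7, 4, 3, 9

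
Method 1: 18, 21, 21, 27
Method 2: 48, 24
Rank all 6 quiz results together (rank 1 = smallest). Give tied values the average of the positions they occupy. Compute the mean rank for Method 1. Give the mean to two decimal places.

Sorted (ascending): 18, 21, 21, 24, 27, 48
The 2 values of 21 occupy positions 2–3 → average rank (2+3)/2 = 2.5.
Method 1 values → pooled ranks: 18→1, 21→2.5, 21→2.5, 27→5
Mean rank = (1 + 2.5 + 2.5 + 5) / 4 = 2.75

2.75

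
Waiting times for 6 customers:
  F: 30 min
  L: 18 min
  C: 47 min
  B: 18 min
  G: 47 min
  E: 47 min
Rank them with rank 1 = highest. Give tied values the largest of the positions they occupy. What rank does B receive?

Sorted (descending): 47, 47, 47, 30, 18, 18
The 3 values of 47 occupy positions 1–3 → each gets rank 3.
The 2 values of 18 occupy positions 5–6 → each gets rank 6.
B has value 18 min → rank 6.

6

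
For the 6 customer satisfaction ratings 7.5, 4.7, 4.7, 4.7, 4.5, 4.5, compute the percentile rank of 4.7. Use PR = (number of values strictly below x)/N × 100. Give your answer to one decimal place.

N = 6.
Strictly below 4.7: 2. Equal to 4.7: 3.
PR = 2/6 × 100 = 33.3

33.3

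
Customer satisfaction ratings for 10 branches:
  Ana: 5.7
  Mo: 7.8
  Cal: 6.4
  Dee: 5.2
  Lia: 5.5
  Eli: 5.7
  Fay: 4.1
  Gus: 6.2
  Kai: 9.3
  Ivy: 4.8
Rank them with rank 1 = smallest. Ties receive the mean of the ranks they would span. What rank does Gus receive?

Sorted (ascending): 4.1, 4.8, 5.2, 5.5, 5.7, 5.7, 6.2, 6.4, 7.8, 9.3
The 2 values of 5.7 occupy positions 5–6 → average rank (5+6)/2 = 5.5.
Gus has value 6.2 → rank 7.

7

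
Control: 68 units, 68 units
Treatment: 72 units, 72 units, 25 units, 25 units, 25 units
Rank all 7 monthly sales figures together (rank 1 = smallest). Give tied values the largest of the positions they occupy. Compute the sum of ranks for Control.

Sorted (ascending): 25, 25, 25, 68, 68, 72, 72
The 3 values of 25 occupy positions 1–3 → each gets rank 3.
The 2 values of 68 occupy positions 4–5 → each gets rank 5.
The 2 values of 72 occupy positions 6–7 → each gets rank 7.
Control values → pooled ranks: 68→5, 68→5
Rank sum = 5 + 5 = 10

10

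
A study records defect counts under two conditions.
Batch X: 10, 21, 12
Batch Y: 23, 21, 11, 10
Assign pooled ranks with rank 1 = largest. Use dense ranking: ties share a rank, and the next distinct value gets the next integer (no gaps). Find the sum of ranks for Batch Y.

Sorted (descending): 23, 21, 21, 12, 11, 10, 10
The 2 values of 21 share dense rank 2.
The 2 values of 10 share dense rank 5.
Remaining distinct values take the next consecutive integers.
Batch Y values → pooled ranks: 23→1, 21→2, 11→4, 10→5
Rank sum = 1 + 2 + 4 + 5 = 12

12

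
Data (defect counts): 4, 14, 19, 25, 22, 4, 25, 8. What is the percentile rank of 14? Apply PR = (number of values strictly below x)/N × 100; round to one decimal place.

37.5

N = 8.
Strictly below 14: 3. Equal to 14: 1.
PR = 3/8 × 100 = 37.5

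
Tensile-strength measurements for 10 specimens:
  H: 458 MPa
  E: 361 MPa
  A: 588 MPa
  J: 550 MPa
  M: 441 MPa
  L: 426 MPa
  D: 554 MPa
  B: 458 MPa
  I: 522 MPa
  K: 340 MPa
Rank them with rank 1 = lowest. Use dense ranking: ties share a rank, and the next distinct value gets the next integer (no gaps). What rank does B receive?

Sorted (ascending): 340, 361, 426, 441, 458, 458, 522, 550, 554, 588
The 2 values of 458 share dense rank 5.
Remaining distinct values take the next consecutive integers.
B has value 458 MPa → rank 5.

5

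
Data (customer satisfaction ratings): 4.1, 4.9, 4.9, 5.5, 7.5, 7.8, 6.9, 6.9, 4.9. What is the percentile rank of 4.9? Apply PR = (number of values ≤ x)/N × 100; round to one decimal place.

44.4

N = 9.
Strictly below 4.9: 1. Equal to 4.9: 3.
PR = 4/9 × 100 = 44.4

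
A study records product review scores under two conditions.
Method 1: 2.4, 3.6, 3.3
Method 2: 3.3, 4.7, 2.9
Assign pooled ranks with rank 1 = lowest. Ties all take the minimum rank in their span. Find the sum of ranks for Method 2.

11

Sorted (ascending): 2.4, 2.9, 3.3, 3.3, 3.6, 4.7
The 2 values of 3.3 occupy positions 3–4 → each gets rank 3.
Method 2 values → pooled ranks: 3.3→3, 4.7→6, 2.9→2
Rank sum = 3 + 6 + 2 = 11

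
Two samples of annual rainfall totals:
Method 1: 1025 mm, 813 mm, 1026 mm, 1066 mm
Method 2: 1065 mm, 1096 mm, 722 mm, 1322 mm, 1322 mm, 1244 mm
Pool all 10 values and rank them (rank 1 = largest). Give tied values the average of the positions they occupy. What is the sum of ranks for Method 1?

Sorted (descending): 1322, 1322, 1244, 1096, 1066, 1065, 1026, 1025, 813, 722
The 2 values of 1322 occupy positions 1–2 → average rank (1+2)/2 = 1.5.
Method 1 values → pooled ranks: 1025→8, 813→9, 1026→7, 1066→5
Rank sum = 8 + 9 + 7 + 5 = 29

29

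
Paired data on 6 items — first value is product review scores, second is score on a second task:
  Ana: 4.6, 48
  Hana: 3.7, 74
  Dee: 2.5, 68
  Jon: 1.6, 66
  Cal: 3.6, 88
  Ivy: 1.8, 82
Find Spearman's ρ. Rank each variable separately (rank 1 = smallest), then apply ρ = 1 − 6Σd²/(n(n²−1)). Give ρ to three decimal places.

Ranks of variable 1: 6, 5, 3, 1, 4, 2
Ranks of variable 2: 1, 4, 3, 2, 6, 5
d = r₁ − r₂: 5, 1, 0, -1, -2, -3
d²: 25, 1, 0, 1, 4, 9; Σd² = 40
ρ = 1 − 6·40/(6·35) = 1 − 240/210 = -0.143

-0.143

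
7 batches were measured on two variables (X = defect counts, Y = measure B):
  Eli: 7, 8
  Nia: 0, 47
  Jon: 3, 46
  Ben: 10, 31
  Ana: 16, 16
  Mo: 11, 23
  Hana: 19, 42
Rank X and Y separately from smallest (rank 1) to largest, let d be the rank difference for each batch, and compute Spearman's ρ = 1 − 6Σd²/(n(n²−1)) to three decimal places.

-0.429

Ranks of variable 1: 3, 1, 2, 4, 6, 5, 7
Ranks of variable 2: 1, 7, 6, 4, 2, 3, 5
d = r₁ − r₂: 2, -6, -4, 0, 4, 2, 2
d²: 4, 36, 16, 0, 16, 4, 4; Σd² = 80
ρ = 1 − 6·80/(7·48) = 1 − 480/336 = -0.429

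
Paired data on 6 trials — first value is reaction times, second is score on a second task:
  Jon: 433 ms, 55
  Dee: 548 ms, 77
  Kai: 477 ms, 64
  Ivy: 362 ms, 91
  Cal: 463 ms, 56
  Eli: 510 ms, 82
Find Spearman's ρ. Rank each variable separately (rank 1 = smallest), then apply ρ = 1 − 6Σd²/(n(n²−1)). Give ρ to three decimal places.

0.086

Ranks of variable 1: 2, 6, 4, 1, 3, 5
Ranks of variable 2: 1, 4, 3, 6, 2, 5
d = r₁ − r₂: 1, 2, 1, -5, 1, 0
d²: 1, 4, 1, 25, 1, 0; Σd² = 32
ρ = 1 − 6·32/(6·35) = 1 − 192/210 = 0.086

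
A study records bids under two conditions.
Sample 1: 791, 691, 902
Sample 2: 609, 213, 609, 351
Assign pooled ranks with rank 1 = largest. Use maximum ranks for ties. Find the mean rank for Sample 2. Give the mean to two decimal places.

5.75

Sorted (descending): 902, 791, 691, 609, 609, 351, 213
The 2 values of 609 occupy positions 4–5 → each gets rank 5.
Sample 2 values → pooled ranks: 609→5, 213→7, 609→5, 351→6
Mean rank = (5 + 7 + 5 + 6) / 4 = 5.75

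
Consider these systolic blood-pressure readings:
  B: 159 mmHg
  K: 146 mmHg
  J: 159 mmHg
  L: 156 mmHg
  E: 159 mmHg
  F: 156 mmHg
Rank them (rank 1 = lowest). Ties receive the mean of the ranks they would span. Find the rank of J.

Sorted (ascending): 146, 156, 156, 159, 159, 159
The 2 values of 156 occupy positions 2–3 → average rank (2+3)/2 = 2.5.
The 3 values of 159 occupy positions 4–6 → average rank 5.
J has value 159 mmHg → rank 5.

5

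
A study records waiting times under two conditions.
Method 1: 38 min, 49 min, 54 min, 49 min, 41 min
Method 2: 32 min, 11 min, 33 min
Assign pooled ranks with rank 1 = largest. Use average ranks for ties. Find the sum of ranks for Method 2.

Sorted (descending): 54, 49, 49, 41, 38, 33, 32, 11
The 2 values of 49 occupy positions 2–3 → average rank (2+3)/2 = 2.5.
Method 2 values → pooled ranks: 32→7, 11→8, 33→6
Rank sum = 7 + 8 + 6 = 21

21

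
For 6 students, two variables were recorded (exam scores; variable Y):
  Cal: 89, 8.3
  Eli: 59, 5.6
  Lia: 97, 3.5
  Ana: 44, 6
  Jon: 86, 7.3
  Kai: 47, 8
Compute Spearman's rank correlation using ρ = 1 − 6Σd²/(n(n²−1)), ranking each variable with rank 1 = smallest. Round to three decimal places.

-0.143

Ranks of variable 1: 5, 3, 6, 1, 4, 2
Ranks of variable 2: 6, 2, 1, 3, 4, 5
d = r₁ − r₂: -1, 1, 5, -2, 0, -3
d²: 1, 1, 25, 4, 0, 9; Σd² = 40
ρ = 1 − 6·40/(6·35) = 1 − 240/210 = -0.143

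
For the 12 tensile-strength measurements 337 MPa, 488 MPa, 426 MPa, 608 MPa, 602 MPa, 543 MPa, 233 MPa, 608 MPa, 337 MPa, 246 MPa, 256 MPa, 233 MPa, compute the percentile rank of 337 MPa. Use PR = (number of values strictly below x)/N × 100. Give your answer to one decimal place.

33.3

N = 12.
Strictly below 337: 4. Equal to 337: 2.
PR = 4/12 × 100 = 33.3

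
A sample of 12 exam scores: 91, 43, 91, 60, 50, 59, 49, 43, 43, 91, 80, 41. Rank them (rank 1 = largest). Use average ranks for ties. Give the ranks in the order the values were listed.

Sorted (descending): 91, 91, 91, 80, 60, 59, 50, 49, 43, 43, 43, 41
The 3 values of 91 occupy positions 1–3 → average rank 2.
The 3 values of 43 occupy positions 9–11 → average rank 10.

2, 10, 2, 5, 7, 6, 8, 10, 10, 2, 4, 12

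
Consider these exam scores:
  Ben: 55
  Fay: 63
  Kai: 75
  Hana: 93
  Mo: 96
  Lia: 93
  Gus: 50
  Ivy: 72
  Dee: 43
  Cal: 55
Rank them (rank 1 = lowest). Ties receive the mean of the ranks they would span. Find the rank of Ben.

Sorted (ascending): 43, 50, 55, 55, 63, 72, 75, 93, 93, 96
The 2 values of 55 occupy positions 3–4 → average rank (3+4)/2 = 3.5.
The 2 values of 93 occupy positions 8–9 → average rank (8+9)/2 = 8.5.
Ben has value 55 → rank 3.5.

3.5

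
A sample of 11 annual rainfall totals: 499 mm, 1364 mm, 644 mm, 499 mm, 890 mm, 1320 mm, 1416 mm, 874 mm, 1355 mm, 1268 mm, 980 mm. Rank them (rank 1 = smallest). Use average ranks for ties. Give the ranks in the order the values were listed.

1.5, 10, 3, 1.5, 5, 8, 11, 4, 9, 7, 6

Sorted (ascending): 499, 499, 644, 874, 890, 980, 1268, 1320, 1355, 1364, 1416
The 2 values of 499 occupy positions 1–2 → average rank (1+2)/2 = 1.5.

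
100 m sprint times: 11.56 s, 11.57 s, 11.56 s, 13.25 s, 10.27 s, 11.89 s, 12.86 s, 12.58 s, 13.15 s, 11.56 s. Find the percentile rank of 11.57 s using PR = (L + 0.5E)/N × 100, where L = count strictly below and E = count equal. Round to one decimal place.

45.0

N = 10.
Strictly below 11.57: 4. Equal to 11.57: 1.
PR = (4 + 0.5·1)/10 × 100 = 45.0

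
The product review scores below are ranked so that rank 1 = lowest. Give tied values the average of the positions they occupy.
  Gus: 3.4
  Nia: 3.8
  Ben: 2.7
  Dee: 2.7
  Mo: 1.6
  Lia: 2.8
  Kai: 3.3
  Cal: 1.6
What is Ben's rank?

3.5

Sorted (ascending): 1.6, 1.6, 2.7, 2.7, 2.8, 3.3, 3.4, 3.8
The 2 values of 1.6 occupy positions 1–2 → average rank (1+2)/2 = 1.5.
The 2 values of 2.7 occupy positions 3–4 → average rank (3+4)/2 = 3.5.
Ben has value 2.7 → rank 3.5.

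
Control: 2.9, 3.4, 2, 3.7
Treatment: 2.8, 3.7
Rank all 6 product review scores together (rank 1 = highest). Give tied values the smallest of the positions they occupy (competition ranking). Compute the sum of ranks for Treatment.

Sorted (descending): 3.7, 3.7, 3.4, 2.9, 2.8, 2
The 2 values of 3.7 occupy positions 1–2 → each gets rank 1.
Treatment values → pooled ranks: 2.8→5, 3.7→1
Rank sum = 5 + 1 = 6

6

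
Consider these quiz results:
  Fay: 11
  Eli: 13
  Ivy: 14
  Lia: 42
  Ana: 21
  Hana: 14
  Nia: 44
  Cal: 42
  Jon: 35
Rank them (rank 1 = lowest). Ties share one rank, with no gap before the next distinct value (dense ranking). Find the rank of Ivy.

3

Sorted (ascending): 11, 13, 14, 14, 21, 35, 42, 42, 44
The 2 values of 14 share dense rank 3.
The 2 values of 42 share dense rank 6.
Remaining distinct values take the next consecutive integers.
Ivy has value 14 → rank 3.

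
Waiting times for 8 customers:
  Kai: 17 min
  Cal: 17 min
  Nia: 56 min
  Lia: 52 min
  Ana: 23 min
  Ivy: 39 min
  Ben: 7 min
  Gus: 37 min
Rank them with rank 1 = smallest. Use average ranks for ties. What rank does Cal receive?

Sorted (ascending): 7, 17, 17, 23, 37, 39, 52, 56
The 2 values of 17 occupy positions 2–3 → average rank (2+3)/2 = 2.5.
Cal has value 17 min → rank 2.5.

2.5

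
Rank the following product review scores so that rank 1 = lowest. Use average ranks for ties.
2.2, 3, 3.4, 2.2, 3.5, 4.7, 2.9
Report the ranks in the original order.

1.5, 4, 5, 1.5, 6, 7, 3

Sorted (ascending): 2.2, 2.2, 2.9, 3, 3.4, 3.5, 4.7
The 2 values of 2.2 occupy positions 1–2 → average rank (1+2)/2 = 1.5.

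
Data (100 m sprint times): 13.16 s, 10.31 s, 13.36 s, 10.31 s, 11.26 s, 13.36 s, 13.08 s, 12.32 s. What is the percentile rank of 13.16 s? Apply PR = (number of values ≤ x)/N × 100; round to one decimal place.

N = 8.
Strictly below 13.16: 5. Equal to 13.16: 1.
PR = 6/8 × 100 = 75.0

75.0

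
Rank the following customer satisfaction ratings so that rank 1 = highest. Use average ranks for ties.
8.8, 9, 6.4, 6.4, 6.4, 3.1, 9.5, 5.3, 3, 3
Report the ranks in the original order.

3, 2, 5, 5, 5, 8, 1, 7, 9.5, 9.5

Sorted (descending): 9.5, 9, 8.8, 6.4, 6.4, 6.4, 5.3, 3.1, 3, 3
The 3 values of 6.4 occupy positions 4–6 → average rank 5.
The 2 values of 3 occupy positions 9–10 → average rank (9+10)/2 = 9.5.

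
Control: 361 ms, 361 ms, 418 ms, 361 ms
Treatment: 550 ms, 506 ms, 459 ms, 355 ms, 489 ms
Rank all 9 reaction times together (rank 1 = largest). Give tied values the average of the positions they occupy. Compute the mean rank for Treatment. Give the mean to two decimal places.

Sorted (descending): 550, 506, 489, 459, 418, 361, 361, 361, 355
The 3 values of 361 occupy positions 6–8 → average rank 7.
Treatment values → pooled ranks: 550→1, 506→2, 459→4, 355→9, 489→3
Mean rank = (1 + 2 + 4 + 9 + 3) / 5 = 3.80

3.80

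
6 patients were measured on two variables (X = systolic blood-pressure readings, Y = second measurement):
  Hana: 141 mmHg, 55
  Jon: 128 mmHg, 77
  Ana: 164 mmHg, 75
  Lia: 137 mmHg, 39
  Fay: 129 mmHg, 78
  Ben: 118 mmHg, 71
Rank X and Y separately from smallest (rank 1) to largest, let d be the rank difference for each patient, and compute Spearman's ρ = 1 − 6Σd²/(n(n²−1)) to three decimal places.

Ranks of variable 1: 5, 2, 6, 4, 3, 1
Ranks of variable 2: 2, 5, 4, 1, 6, 3
d = r₁ − r₂: 3, -3, 2, 3, -3, -2
d²: 9, 9, 4, 9, 9, 4; Σd² = 44
ρ = 1 − 6·44/(6·35) = 1 − 264/210 = -0.257

-0.257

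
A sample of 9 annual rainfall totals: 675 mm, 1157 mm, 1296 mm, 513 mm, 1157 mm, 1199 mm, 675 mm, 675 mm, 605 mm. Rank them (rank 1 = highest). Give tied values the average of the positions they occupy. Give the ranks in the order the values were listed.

6, 3.5, 1, 9, 3.5, 2, 6, 6, 8

Sorted (descending): 1296, 1199, 1157, 1157, 675, 675, 675, 605, 513
The 2 values of 1157 occupy positions 3–4 → average rank (3+4)/2 = 3.5.
The 3 values of 675 occupy positions 5–7 → average rank 6.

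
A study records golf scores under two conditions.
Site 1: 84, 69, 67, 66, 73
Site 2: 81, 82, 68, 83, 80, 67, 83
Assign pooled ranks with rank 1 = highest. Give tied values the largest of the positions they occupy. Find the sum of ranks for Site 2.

Sorted (descending): 84, 83, 83, 82, 81, 80, 73, 69, 68, 67, 67, 66
The 2 values of 83 occupy positions 2–3 → each gets rank 3.
The 2 values of 67 occupy positions 10–11 → each gets rank 11.
Site 2 values → pooled ranks: 81→5, 82→4, 68→9, 83→3, 80→6, 67→11, 83→3
Rank sum = 5 + 4 + 9 + 3 + 6 + 11 + 3 = 41

41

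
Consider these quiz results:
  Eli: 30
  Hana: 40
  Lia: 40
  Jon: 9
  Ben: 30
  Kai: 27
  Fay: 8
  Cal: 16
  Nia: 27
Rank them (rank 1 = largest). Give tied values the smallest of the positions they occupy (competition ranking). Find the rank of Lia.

1

Sorted (descending): 40, 40, 30, 30, 27, 27, 16, 9, 8
The 2 values of 40 occupy positions 1–2 → each gets rank 1.
The 2 values of 30 occupy positions 3–4 → each gets rank 3.
The 2 values of 27 occupy positions 5–6 → each gets rank 5.
Lia has value 40 → rank 1.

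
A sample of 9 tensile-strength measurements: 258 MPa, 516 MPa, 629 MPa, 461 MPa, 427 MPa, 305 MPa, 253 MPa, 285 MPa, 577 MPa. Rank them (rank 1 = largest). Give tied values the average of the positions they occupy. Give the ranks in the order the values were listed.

Sorted (descending): 629, 577, 516, 461, 427, 305, 285, 258, 253
No ties — each value takes its position as its rank.

8, 3, 1, 4, 5, 6, 9, 7, 2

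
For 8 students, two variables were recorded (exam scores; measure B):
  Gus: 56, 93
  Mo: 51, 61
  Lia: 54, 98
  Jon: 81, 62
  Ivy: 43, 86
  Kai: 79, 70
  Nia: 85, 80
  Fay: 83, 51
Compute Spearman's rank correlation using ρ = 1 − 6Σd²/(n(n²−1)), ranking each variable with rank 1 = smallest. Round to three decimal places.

-0.357

Ranks of variable 1: 4, 2, 3, 6, 1, 5, 8, 7
Ranks of variable 2: 7, 2, 8, 3, 6, 4, 5, 1
d = r₁ − r₂: -3, 0, -5, 3, -5, 1, 3, 6
d²: 9, 0, 25, 9, 25, 1, 9, 36; Σd² = 114
ρ = 1 − 6·114/(8·63) = 1 − 684/504 = -0.357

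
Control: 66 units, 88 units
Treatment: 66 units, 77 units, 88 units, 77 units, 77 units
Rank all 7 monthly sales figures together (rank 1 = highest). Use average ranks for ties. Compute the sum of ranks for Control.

8

Sorted (descending): 88, 88, 77, 77, 77, 66, 66
The 2 values of 88 occupy positions 1–2 → average rank (1+2)/2 = 1.5.
The 3 values of 77 occupy positions 3–5 → average rank 4.
The 2 values of 66 occupy positions 6–7 → average rank (6+7)/2 = 6.5.
Control values → pooled ranks: 66→6.5, 88→1.5
Rank sum = 6.5 + 1.5 = 8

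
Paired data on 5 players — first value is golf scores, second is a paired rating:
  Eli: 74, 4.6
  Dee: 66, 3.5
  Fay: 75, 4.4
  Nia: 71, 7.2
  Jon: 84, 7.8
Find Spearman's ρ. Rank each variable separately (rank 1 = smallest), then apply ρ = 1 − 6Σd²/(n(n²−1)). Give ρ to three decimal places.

Ranks of variable 1: 3, 1, 4, 2, 5
Ranks of variable 2: 3, 1, 2, 4, 5
d = r₁ − r₂: 0, 0, 2, -2, 0
d²: 0, 0, 4, 4, 0; Σd² = 8
ρ = 1 − 6·8/(5·24) = 1 − 48/120 = 0.600

0.600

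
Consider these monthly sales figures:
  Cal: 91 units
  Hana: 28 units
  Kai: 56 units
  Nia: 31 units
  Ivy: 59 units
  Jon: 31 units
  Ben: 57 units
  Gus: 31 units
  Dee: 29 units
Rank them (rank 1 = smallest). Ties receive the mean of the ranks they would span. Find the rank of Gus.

Sorted (ascending): 28, 29, 31, 31, 31, 56, 57, 59, 91
The 3 values of 31 occupy positions 3–5 → average rank 4.
Gus has value 31 units → rank 4.

4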